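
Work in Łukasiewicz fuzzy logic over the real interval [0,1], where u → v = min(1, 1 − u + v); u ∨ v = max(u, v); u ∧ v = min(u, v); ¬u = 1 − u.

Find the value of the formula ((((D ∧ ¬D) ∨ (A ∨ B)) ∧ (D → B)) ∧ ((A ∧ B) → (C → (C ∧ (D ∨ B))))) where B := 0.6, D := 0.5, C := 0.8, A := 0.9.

0.90

¬D: Łukasiewicz ¬ gives 1 − 0.5 = 0.5
(D ∧ ¬D) = min(0.5, 0.5) = 0.5
(A ∨ B) = max(0.9, 0.6) = 0.9
((D ∧ ¬D) ∨ (A ∨ B)) = max(0.5, 0.9) = 0.9
(D → B): min(1, 1 − 0.5 + 0.6) = 1
(((D ∧ ¬D) ∨ (A ∨ B)) ∧ (D → B)) = min(0.9, 1) = 0.9
(A ∧ B) = min(0.9, 0.6) = 0.6
(D ∨ B) = max(0.5, 0.6) = 0.6
(C ∧ (D ∨ B)) = min(0.8, 0.6) = 0.6
(C → (C ∧ (D ∨ B))): min(1, 1 − 0.8 + 0.6) = 0.8
((A ∧ B) → (C → (C ∧ (D ∨ B)))): min(1, 1 − 0.6 + 0.8) = 1
((((D ∧ ¬D) ∨ (A ∨ B)) ∧ (D → B)) ∧ ((A ∧ B) → (C → (C ∧ (D ∨ B))))) = min(0.9, 1) = 0.9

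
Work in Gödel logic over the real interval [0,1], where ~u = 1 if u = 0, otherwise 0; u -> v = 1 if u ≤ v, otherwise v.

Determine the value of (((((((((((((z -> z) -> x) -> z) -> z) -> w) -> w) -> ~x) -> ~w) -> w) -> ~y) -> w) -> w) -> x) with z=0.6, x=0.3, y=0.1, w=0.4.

(z -> z): 0.6 ≤ 0.6, so result = 1
((z -> z) -> x): 1 > 0.3, so result = 0.3
(((z -> z) -> x) -> z): 0.3 ≤ 0.6, so result = 1
((((z -> z) -> x) -> z) -> z): 1 > 0.6, so result = 0.6
(((((z -> z) -> x) -> z) -> z) -> w): 0.6 > 0.4, so result = 0.4
((((((z -> z) -> x) -> z) -> z) -> w) -> w): 0.4 ≤ 0.4, so result = 1
~x: Gödel ¬ of 0.3 = 0 (operand ≠ 0)
(((((((z -> z) -> x) -> z) -> z) -> w) -> w) -> ~x): 1 > 0, so result = 0
~w: Gödel ¬ of 0.4 = 0 (operand ≠ 0)
((((((((z -> z) -> x) -> z) -> z) -> w) -> w) -> ~x) -> ~w): 0 ≤ 0, so result = 1
(((((((((z -> z) -> x) -> z) -> z) -> w) -> w) -> ~x) -> ~w) -> w): 1 > 0.4, so result = 0.4
~y: Gödel ¬ of 0.1 = 0 (operand ≠ 0)
((((((((((z -> z) -> x) -> z) -> z) -> w) -> w) -> ~x) -> ~w) -> w) -> ~y): 0.4 > 0, so result = 0
(((((((((((z -> z) -> x) -> z) -> z) -> w) -> w) -> ~x) -> ~w) -> w) -> ~y) -> w): 0 ≤ 0.4, so result = 1
((((((((((((z -> z) -> x) -> z) -> z) -> w) -> w) -> ~x) -> ~w) -> w) -> ~y) -> w) -> w): 1 > 0.4, so result = 0.4
(((((((((((((z -> z) -> x) -> z) -> z) -> w) -> w) -> ~x) -> ~w) -> w) -> ~y) -> w) -> w) -> x): 0.4 > 0.3, so result = 0.3

0.30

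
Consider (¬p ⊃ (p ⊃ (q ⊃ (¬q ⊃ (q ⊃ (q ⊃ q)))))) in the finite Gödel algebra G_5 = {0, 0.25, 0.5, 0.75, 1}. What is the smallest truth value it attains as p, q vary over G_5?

Every assignment gives 1. For instance at p = 0, q = 0:
  ¬p: Gödel ¬ of 0 = 1 (operand is 0)
  ¬q: Gödel ¬ of 0 = 1 (operand is 0)
  (q ⊃ q): 0 ≤ 0, so result = 1
  (q ⊃ (q ⊃ q)): 0 ≤ 1, so result = 1
  (¬q ⊃ (q ⊃ (q ⊃ q))): 1 ≤ 1, so result = 1
  (q ⊃ (¬q ⊃ (q ⊃ (q ⊃ q)))): 0 ≤ 1, so result = 1
  (p ⊃ (q ⊃ (¬q ⊃ (q ⊃ (q ⊃ q))))): 0 ≤ 1, so result = 1
  (¬p ⊃ (p ⊃ (q ⊃ (¬q ⊃ (q ⊃ (q ⊃ q)))))): 1 ≤ 1, so result = 1
All 25 assignments give value 1 — the formula is a G_5-tautology.

1.00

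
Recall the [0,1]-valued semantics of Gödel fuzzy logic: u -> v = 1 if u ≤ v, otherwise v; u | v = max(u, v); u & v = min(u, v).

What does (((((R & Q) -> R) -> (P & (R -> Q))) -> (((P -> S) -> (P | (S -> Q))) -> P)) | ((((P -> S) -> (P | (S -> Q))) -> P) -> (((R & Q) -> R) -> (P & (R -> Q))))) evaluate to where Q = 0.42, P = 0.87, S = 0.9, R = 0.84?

1.00

(R & Q) = min(0.84, 0.42) = 0.42
((R & Q) -> R): 0.42 ≤ 0.84, so result = 1
(R -> Q): 0.84 > 0.42, so result = 0.42
(P & (R -> Q)) = min(0.87, 0.42) = 0.42
(((R & Q) -> R) -> (P & (R -> Q))): 1 > 0.42, so result = 0.42
(P -> S): 0.87 ≤ 0.9, so result = 1
(S -> Q): 0.9 > 0.42, so result = 0.42
(P | (S -> Q)) = max(0.87, 0.42) = 0.87
((P -> S) -> (P | (S -> Q))): 1 > 0.87, so result = 0.87
(((P -> S) -> (P | (S -> Q))) -> P): 0.87 ≤ 0.87, so result = 1
((((R & Q) -> R) -> (P & (R -> Q))) -> (((P -> S) -> (P | (S -> Q))) -> P)): 0.42 ≤ 1, so result = 1
(P -> S): 0.87 ≤ 0.9, so result = 1
(S -> Q): 0.9 > 0.42, so result = 0.42
(P | (S -> Q)) = max(0.87, 0.42) = 0.87
((P -> S) -> (P | (S -> Q))): 1 > 0.87, so result = 0.87
(((P -> S) -> (P | (S -> Q))) -> P): 0.87 ≤ 0.87, so result = 1
(R & Q) = min(0.84, 0.42) = 0.42
((R & Q) -> R): 0.42 ≤ 0.84, so result = 1
(R -> Q): 0.84 > 0.42, so result = 0.42
(P & (R -> Q)) = min(0.87, 0.42) = 0.42
(((R & Q) -> R) -> (P & (R -> Q))): 1 > 0.42, so result = 0.42
((((P -> S) -> (P | (S -> Q))) -> P) -> (((R & Q) -> R) -> (P & (R -> Q)))): 1 > 0.42, so result = 0.42
(((((R & Q) -> R) -> (P & (R -> Q))) -> (((P -> S) -> (P | (S -> Q))) -> P)) | ((((P -> S) -> (P | (S -> Q))) -> P) -> (((R & Q) -> R) -> (P & (R -> Q))))) = max(1, 0.42) = 1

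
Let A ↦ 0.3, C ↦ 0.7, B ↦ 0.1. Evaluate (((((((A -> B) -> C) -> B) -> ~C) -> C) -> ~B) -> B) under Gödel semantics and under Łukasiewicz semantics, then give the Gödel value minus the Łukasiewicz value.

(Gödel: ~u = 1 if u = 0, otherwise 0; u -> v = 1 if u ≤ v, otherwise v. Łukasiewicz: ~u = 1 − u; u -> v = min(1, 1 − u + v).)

Gödel evaluation:
  (A -> B): 0.3 > 0.1, so result = 0.1
  ((A -> B) -> C): 0.1 ≤ 0.7, so result = 1
  (((A -> B) -> C) -> B): 1 > 0.1, so result = 0.1
  ~C: Gödel ¬ of 0.7 = 0 (operand ≠ 0)
  ((((A -> B) -> C) -> B) -> ~C): 0.1 > 0, so result = 0
  (((((A -> B) -> C) -> B) -> ~C) -> C): 0 ≤ 0.7, so result = 1
  ~B: Gödel ¬ of 0.1 = 0 (operand ≠ 0)
  ((((((A -> B) -> C) -> B) -> ~C) -> C) -> ~B): 1 > 0, so result = 0
  (((((((A -> B) -> C) -> B) -> ~C) -> C) -> ~B) -> B): 0 ≤ 0.1, so result = 1
  Gödel value = 1
Łukasiewicz evaluation:
  (A -> B): min(1, 1 − 0.3 + 0.1) = 0.8
  ((A -> B) -> C): min(1, 1 − 0.8 + 0.7) = 0.9
  (((A -> B) -> C) -> B): min(1, 1 − 0.9 + 0.1) = 0.2
  ~C: Łukasiewicz ¬ gives 1 − 0.7 = 0.3
  ((((A -> B) -> C) -> B) -> ~C): min(1, 1 − 0.2 + 0.3) = 1
  (((((A -> B) -> C) -> B) -> ~C) -> C): min(1, 1 − 1 + 0.7) = 0.7
  ~B: Łukasiewicz ¬ gives 1 − 0.1 = 0.9
  ((((((A -> B) -> C) -> B) -> ~C) -> C) -> ~B): min(1, 1 − 0.7 + 0.9) = 1
  (((((((A -> B) -> C) -> B) -> ~C) -> C) -> ~B) -> B): min(1, 1 − 1 + 0.1) = 0.1
  Łukasiewicz value = 0.1
Difference: 1 − 0.1 = 0.90

0.90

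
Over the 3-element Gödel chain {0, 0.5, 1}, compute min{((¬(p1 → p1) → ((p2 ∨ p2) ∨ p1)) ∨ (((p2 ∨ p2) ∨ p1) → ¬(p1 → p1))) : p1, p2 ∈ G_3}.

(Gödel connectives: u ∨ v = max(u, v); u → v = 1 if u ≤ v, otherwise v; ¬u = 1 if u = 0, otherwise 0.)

Every assignment gives 1. For instance at p1 = 0, p2 = 0:
  (p1 → p1): 0 ≤ 0, so result = 1
  ¬(p1 → p1): Gödel ¬ of 1 = 0 (operand ≠ 0)
  (p2 ∨ p2) = max(0, 0) = 0
  ((p2 ∨ p2) ∨ p1) = max(0, 0) = 0
  (¬(p1 → p1) → ((p2 ∨ p2) ∨ p1)): 0 ≤ 0, so result = 1
  (p2 ∨ p2) = max(0, 0) = 0
  ((p2 ∨ p2) ∨ p1) = max(0, 0) = 0
  (p1 → p1): 0 ≤ 0, so result = 1
  ¬(p1 → p1): Gödel ¬ of 1 = 0 (operand ≠ 0)
  (((p2 ∨ p2) ∨ p1) → ¬(p1 → p1)): 0 ≤ 0, so result = 1
  ((¬(p1 → p1) → ((p2 ∨ p2) ∨ p1)) ∨ (((p2 ∨ p2) ∨ p1) → ¬(p1 → p1))) = max(1, 1) = 1
All 9 assignments give value 1 — the formula is a G_3-tautology.

1.00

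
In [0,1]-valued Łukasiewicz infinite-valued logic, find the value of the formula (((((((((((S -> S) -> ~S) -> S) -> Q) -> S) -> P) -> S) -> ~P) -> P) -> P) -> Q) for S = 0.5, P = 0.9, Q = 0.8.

(S -> S): min(1, 1 − 0.5 + 0.5) = 1
~S: Łukasiewicz ¬ gives 1 − 0.5 = 0.5
((S -> S) -> ~S): min(1, 1 − 1 + 0.5) = 0.5
(((S -> S) -> ~S) -> S): min(1, 1 − 0.5 + 0.5) = 1
((((S -> S) -> ~S) -> S) -> Q): min(1, 1 − 1 + 0.8) = 0.8
(((((S -> S) -> ~S) -> S) -> Q) -> S): min(1, 1 − 0.8 + 0.5) = 0.7
((((((S -> S) -> ~S) -> S) -> Q) -> S) -> P): min(1, 1 − 0.7 + 0.9) = 1
(((((((S -> S) -> ~S) -> S) -> Q) -> S) -> P) -> S): min(1, 1 − 1 + 0.5) = 0.5
~P: Łukasiewicz ¬ gives 1 − 0.9 = 0.1
((((((((S -> S) -> ~S) -> S) -> Q) -> S) -> P) -> S) -> ~P): min(1, 1 − 0.5 + 0.1) = 0.6
(((((((((S -> S) -> ~S) -> S) -> Q) -> S) -> P) -> S) -> ~P) -> P): min(1, 1 − 0.6 + 0.9) = 1
((((((((((S -> S) -> ~S) -> S) -> Q) -> S) -> P) -> S) -> ~P) -> P) -> P): min(1, 1 − 1 + 0.9) = 0.9
(((((((((((S -> S) -> ~S) -> S) -> Q) -> S) -> P) -> S) -> ~P) -> P) -> P) -> Q): min(1, 1 − 0.9 + 0.8) = 0.9

0.90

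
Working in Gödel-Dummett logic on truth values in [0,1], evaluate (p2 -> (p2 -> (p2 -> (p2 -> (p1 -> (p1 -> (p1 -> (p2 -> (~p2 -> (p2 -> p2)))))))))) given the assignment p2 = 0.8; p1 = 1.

~p2: Gödel ¬ of 0.8 = 0 (operand ≠ 0)
(p2 -> p2): 0.8 ≤ 0.8, so result = 1
(~p2 -> (p2 -> p2)): 0 ≤ 1, so result = 1
(p2 -> (~p2 -> (p2 -> p2))): 0.8 ≤ 1, so result = 1
(p1 -> (p2 -> (~p2 -> (p2 -> p2)))): 1 ≤ 1, so result = 1
(p1 -> (p1 -> (p2 -> (~p2 -> (p2 -> p2))))): 1 ≤ 1, so result = 1
(p1 -> (p1 -> (p1 -> (p2 -> (~p2 -> (p2 -> p2)))))): 1 ≤ 1, so result = 1
(p2 -> (p1 -> (p1 -> (p1 -> (p2 -> (~p2 -> (p2 -> p2))))))): 0.8 ≤ 1, so result = 1
(p2 -> (p2 -> (p1 -> (p1 -> (p1 -> (p2 -> (~p2 -> (p2 -> p2)))))))): 0.8 ≤ 1, so result = 1
(p2 -> (p2 -> (p2 -> (p1 -> (p1 -> (p1 -> (p2 -> (~p2 -> (p2 -> p2))))))))): 0.8 ≤ 1, so result = 1
(p2 -> (p2 -> (p2 -> (p2 -> (p1 -> (p1 -> (p1 -> (p2 -> (~p2 -> (p2 -> p2)))))))))): 0.8 ≤ 1, so result = 1

1.00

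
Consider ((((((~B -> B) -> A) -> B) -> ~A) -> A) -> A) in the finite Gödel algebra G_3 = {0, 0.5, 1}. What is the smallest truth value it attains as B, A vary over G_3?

0.50

The minimum is attained at B = 0.5, A = 0.5:
  ~B: Gödel ¬ of 0.5 = 0 (operand ≠ 0)
  (~B -> B): 0 ≤ 0.5, so result = 1
  ((~B -> B) -> A): 1 > 0.5, so result = 0.5
  (((~B -> B) -> A) -> B): 0.5 ≤ 0.5, so result = 1
  ~A: Gödel ¬ of 0.5 = 0 (operand ≠ 0)
  ((((~B -> B) -> A) -> B) -> ~A): 1 > 0, so result = 0
  (((((~B -> B) -> A) -> B) -> ~A) -> A): 0 ≤ 0.5, so result = 1
  ((((((~B -> B) -> A) -> B) -> ~A) -> A) -> A): 1 > 0.5, so result = 0.5
Checking all 9 assignments confirms none give a value below 0.50.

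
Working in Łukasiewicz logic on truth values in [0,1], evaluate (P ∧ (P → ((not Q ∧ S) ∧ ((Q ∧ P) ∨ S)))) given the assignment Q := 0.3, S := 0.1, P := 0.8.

0.30

not Q: Łukasiewicz ¬ gives 1 − 0.3 = 0.7
(not Q ∧ S) = min(0.7, 0.1) = 0.1
(Q ∧ P) = min(0.3, 0.8) = 0.3
((Q ∧ P) ∨ S) = max(0.3, 0.1) = 0.3
((not Q ∧ S) ∧ ((Q ∧ P) ∨ S)) = min(0.1, 0.3) = 0.1
(P → ((not Q ∧ S) ∧ ((Q ∧ P) ∨ S))): min(1, 1 − 0.8 + 0.1) = 0.3
(P ∧ (P → ((not Q ∧ S) ∧ ((Q ∧ P) ∨ S)))) = min(0.8, 0.3) = 0.3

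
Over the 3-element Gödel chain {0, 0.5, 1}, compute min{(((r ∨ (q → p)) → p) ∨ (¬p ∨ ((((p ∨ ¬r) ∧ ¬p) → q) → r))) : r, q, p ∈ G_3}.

0.50

The minimum is attained at r = 0, q = 0, p = 0.5:
  (q → p): 0 ≤ 0.5, so result = 1
  (r ∨ (q → p)) = max(0, 1) = 1
  ((r ∨ (q → p)) → p): 1 > 0.5, so result = 0.5
  ¬p: Gödel ¬ of 0.5 = 0 (operand ≠ 0)
  ¬r: Gödel ¬ of 0 = 1 (operand is 0)
  (p ∨ ¬r) = max(0.5, 1) = 1
  ¬p: Gödel ¬ of 0.5 = 0 (operand ≠ 0)
  ((p ∨ ¬r) ∧ ¬p) = min(1, 0) = 0
  (((p ∨ ¬r) ∧ ¬p) → q): 0 ≤ 0, so result = 1
  ((((p ∨ ¬r) ∧ ¬p) → q) → r): 1 > 0, so result = 0
  (¬p ∨ ((((p ∨ ¬r) ∧ ¬p) → q) → r)) = max(0, 0) = 0
  (((r ∨ (q → p)) → p) ∨ (¬p ∨ ((((p ∨ ¬r) ∧ ¬p) → q) → r))) = max(0.5, 0) = 0.5
Checking all 27 assignments confirms none give a value below 0.50.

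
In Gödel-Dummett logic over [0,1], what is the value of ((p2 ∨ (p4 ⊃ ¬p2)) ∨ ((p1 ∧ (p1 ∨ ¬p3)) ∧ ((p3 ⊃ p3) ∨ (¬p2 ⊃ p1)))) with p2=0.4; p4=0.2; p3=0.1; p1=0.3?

0.40

¬p2: Gödel ¬ of 0.4 = 0 (operand ≠ 0)
(p4 ⊃ ¬p2): 0.2 > 0, so result = 0
(p2 ∨ (p4 ⊃ ¬p2)) = max(0.4, 0) = 0.4
¬p3: Gödel ¬ of 0.1 = 0 (operand ≠ 0)
(p1 ∨ ¬p3) = max(0.3, 0) = 0.3
(p1 ∧ (p1 ∨ ¬p3)) = min(0.3, 0.3) = 0.3
(p3 ⊃ p3): 0.1 ≤ 0.1, so result = 1
¬p2: Gödel ¬ of 0.4 = 0 (operand ≠ 0)
(¬p2 ⊃ p1): 0 ≤ 0.3, so result = 1
((p3 ⊃ p3) ∨ (¬p2 ⊃ p1)) = max(1, 1) = 1
((p1 ∧ (p1 ∨ ¬p3)) ∧ ((p3 ⊃ p3) ∨ (¬p2 ⊃ p1))) = min(0.3, 1) = 0.3
((p2 ∨ (p4 ⊃ ¬p2)) ∨ ((p1 ∧ (p1 ∨ ¬p3)) ∧ ((p3 ⊃ p3) ∨ (¬p2 ⊃ p1)))) = max(0.4, 0.3) = 0.4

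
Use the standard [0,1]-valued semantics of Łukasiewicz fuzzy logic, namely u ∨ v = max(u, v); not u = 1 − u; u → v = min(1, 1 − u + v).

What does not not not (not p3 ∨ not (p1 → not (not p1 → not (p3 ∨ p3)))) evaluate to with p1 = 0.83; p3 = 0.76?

not p3: Łukasiewicz ¬ gives 1 − 0.76 = 0.24
not p1: Łukasiewicz ¬ gives 1 − 0.83 = 0.17
(p3 ∨ p3) = max(0.76, 0.76) = 0.76
not (p3 ∨ p3): Łukasiewicz ¬ gives 1 − 0.76 = 0.24
(not p1 → not (p3 ∨ p3)): min(1, 1 − 0.17 + 0.24) = 1
not (not p1 → not (p3 ∨ p3)): Łukasiewicz ¬ gives 1 − 1 = 0
(p1 → not (not p1 → not (p3 ∨ p3))): min(1, 1 − 0.83 + 0) = 0.17
not (p1 → not (not p1 → not (p3 ∨ p3))): Łukasiewicz ¬ gives 1 − 0.17 = 0.83
(not p3 ∨ not (p1 → not (not p1 → not (p3 ∨ p3)))) = max(0.24, 0.83) = 0.83
not (not p3 ∨ not (p1 → not (not p1 → not (p3 ∨ p3)))): Łukasiewicz ¬ gives 1 − 0.83 = 0.17
not not (not p3 ∨ not (p1 → not (not p1 → not (p3 ∨ p3)))): Łukasiewicz ¬ gives 1 − 0.17 = 0.83
not not not (not p3 ∨ not (p1 → not (not p1 → not (p3 ∨ p3)))): Łukasiewicz ¬ gives 1 − 0.83 = 0.17

0.17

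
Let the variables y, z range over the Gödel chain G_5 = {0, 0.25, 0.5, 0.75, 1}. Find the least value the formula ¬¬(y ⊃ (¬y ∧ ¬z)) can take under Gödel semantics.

The minimum is attained at y = 0.25, z = 0:
  ¬y: Gödel ¬ of 0.25 = 0 (operand ≠ 0)
  ¬z: Gödel ¬ of 0 = 1 (operand is 0)
  (¬y ∧ ¬z) = min(0, 1) = 0
  (y ⊃ (¬y ∧ ¬z)): 0.25 > 0, so result = 0
  ¬(y ⊃ (¬y ∧ ¬z)): Gödel ¬ of 0 = 1 (operand is 0)
  ¬¬(y ⊃ (¬y ∧ ¬z)): Gödel ¬ of 1 = 0 (operand ≠ 0)
Checking all 25 assignments confirms none give a value below 0.00.

0.00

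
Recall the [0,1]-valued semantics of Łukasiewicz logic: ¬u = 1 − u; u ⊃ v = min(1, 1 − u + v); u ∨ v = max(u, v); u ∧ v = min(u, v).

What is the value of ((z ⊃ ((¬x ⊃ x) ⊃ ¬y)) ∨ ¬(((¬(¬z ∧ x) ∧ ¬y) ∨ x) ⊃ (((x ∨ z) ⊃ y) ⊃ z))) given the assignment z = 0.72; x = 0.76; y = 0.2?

¬x: Łukasiewicz ¬ gives 1 − 0.76 = 0.24
(¬x ⊃ x): min(1, 1 − 0.24 + 0.76) = 1
¬y: Łukasiewicz ¬ gives 1 − 0.2 = 0.8
((¬x ⊃ x) ⊃ ¬y): min(1, 1 − 1 + 0.8) = 0.8
(z ⊃ ((¬x ⊃ x) ⊃ ¬y)): min(1, 1 − 0.72 + 0.8) = 1
¬z: Łukasiewicz ¬ gives 1 − 0.72 = 0.28
(¬z ∧ x) = min(0.28, 0.76) = 0.28
¬(¬z ∧ x): Łukasiewicz ¬ gives 1 − 0.28 = 0.72
¬y: Łukasiewicz ¬ gives 1 − 0.2 = 0.8
(¬(¬z ∧ x) ∧ ¬y) = min(0.72, 0.8) = 0.72
((¬(¬z ∧ x) ∧ ¬y) ∨ x) = max(0.72, 0.76) = 0.76
(x ∨ z) = max(0.76, 0.72) = 0.76
((x ∨ z) ⊃ y): min(1, 1 − 0.76 + 0.2) = 0.44
(((x ∨ z) ⊃ y) ⊃ z): min(1, 1 − 0.44 + 0.72) = 1
(((¬(¬z ∧ x) ∧ ¬y) ∨ x) ⊃ (((x ∨ z) ⊃ y) ⊃ z)): min(1, 1 − 0.76 + 1) = 1
¬(((¬(¬z ∧ x) ∧ ¬y) ∨ x) ⊃ (((x ∨ z) ⊃ y) ⊃ z)): Łukasiewicz ¬ gives 1 − 1 = 0
((z ⊃ ((¬x ⊃ x) ⊃ ¬y)) ∨ ¬(((¬(¬z ∧ x) ∧ ¬y) ∨ x) ⊃ (((x ∨ z) ⊃ y) ⊃ z))) = max(1, 0) = 1

1.00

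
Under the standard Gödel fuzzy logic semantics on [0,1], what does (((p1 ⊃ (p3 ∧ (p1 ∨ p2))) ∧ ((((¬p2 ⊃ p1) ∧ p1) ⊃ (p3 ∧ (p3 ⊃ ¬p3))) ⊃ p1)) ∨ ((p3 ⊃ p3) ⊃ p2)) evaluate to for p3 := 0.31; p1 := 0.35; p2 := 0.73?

0.73

(p1 ∨ p2) = max(0.35, 0.73) = 0.73
(p3 ∧ (p1 ∨ p2)) = min(0.31, 0.73) = 0.31
(p1 ⊃ (p3 ∧ (p1 ∨ p2))): 0.35 > 0.31, so result = 0.31
¬p2: Gödel ¬ of 0.73 = 0 (operand ≠ 0)
(¬p2 ⊃ p1): 0 ≤ 0.35, so result = 1
((¬p2 ⊃ p1) ∧ p1) = min(1, 0.35) = 0.35
¬p3: Gödel ¬ of 0.31 = 0 (operand ≠ 0)
(p3 ⊃ ¬p3): 0.31 > 0, so result = 0
(p3 ∧ (p3 ⊃ ¬p3)) = min(0.31, 0) = 0
(((¬p2 ⊃ p1) ∧ p1) ⊃ (p3 ∧ (p3 ⊃ ¬p3))): 0.35 > 0, so result = 0
((((¬p2 ⊃ p1) ∧ p1) ⊃ (p3 ∧ (p3 ⊃ ¬p3))) ⊃ p1): 0 ≤ 0.35, so result = 1
((p1 ⊃ (p3 ∧ (p1 ∨ p2))) ∧ ((((¬p2 ⊃ p1) ∧ p1) ⊃ (p3 ∧ (p3 ⊃ ¬p3))) ⊃ p1)) = min(0.31, 1) = 0.31
(p3 ⊃ p3): 0.31 ≤ 0.31, so result = 1
((p3 ⊃ p3) ⊃ p2): 1 > 0.73, so result = 0.73
(((p1 ⊃ (p3 ∧ (p1 ∨ p2))) ∧ ((((¬p2 ⊃ p1) ∧ p1) ⊃ (p3 ∧ (p3 ⊃ ¬p3))) ⊃ p1)) ∨ ((p3 ⊃ p3) ⊃ p2)) = max(0.31, 0.73) = 0.73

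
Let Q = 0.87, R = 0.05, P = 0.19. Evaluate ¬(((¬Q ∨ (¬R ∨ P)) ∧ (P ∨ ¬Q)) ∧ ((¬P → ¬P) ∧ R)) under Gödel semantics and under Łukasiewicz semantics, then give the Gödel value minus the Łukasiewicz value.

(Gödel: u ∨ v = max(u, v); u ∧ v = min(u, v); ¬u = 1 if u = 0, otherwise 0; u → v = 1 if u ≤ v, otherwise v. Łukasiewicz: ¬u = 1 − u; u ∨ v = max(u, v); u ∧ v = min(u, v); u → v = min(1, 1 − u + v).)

Gödel evaluation:
  ¬Q: Gödel ¬ of 0.87 = 0 (operand ≠ 0)
  ¬R: Gödel ¬ of 0.05 = 0 (operand ≠ 0)
  (¬R ∨ P) = max(0, 0.19) = 0.19
  (¬Q ∨ (¬R ∨ P)) = max(0, 0.19) = 0.19
  ¬Q: Gödel ¬ of 0.87 = 0 (operand ≠ 0)
  (P ∨ ¬Q) = max(0.19, 0) = 0.19
  ((¬Q ∨ (¬R ∨ P)) ∧ (P ∨ ¬Q)) = min(0.19, 0.19) = 0.19
  ¬P: Gödel ¬ of 0.19 = 0 (operand ≠ 0)
  ¬P: Gödel ¬ of 0.19 = 0 (operand ≠ 0)
  (¬P → ¬P): 0 ≤ 0, so result = 1
  ((¬P → ¬P) ∧ R) = min(1, 0.05) = 0.05
  (((¬Q ∨ (¬R ∨ P)) ∧ (P ∨ ¬Q)) ∧ ((¬P → ¬P) ∧ R)) = min(0.19, 0.05) = 0.05
  ¬(((¬Q ∨ (¬R ∨ P)) ∧ (P ∨ ¬Q)) ∧ ((¬P → ¬P) ∧ R)): Gödel ¬ of 0.05 = 0 (operand ≠ 0)
  Gödel value = 0
Łukasiewicz evaluation:
  ¬Q: Łukasiewicz ¬ gives 1 − 0.87 = 0.13
  ¬R: Łukasiewicz ¬ gives 1 − 0.05 = 0.95
  (¬R ∨ P) = max(0.95, 0.19) = 0.95
  (¬Q ∨ (¬R ∨ P)) = max(0.13, 0.95) = 0.95
  ¬Q: Łukasiewicz ¬ gives 1 − 0.87 = 0.13
  (P ∨ ¬Q) = max(0.19, 0.13) = 0.19
  ((¬Q ∨ (¬R ∨ P)) ∧ (P ∨ ¬Q)) = min(0.95, 0.19) = 0.19
  ¬P: Łukasiewicz ¬ gives 1 − 0.19 = 0.81
  ¬P: Łukasiewicz ¬ gives 1 − 0.19 = 0.81
  (¬P → ¬P): min(1, 1 − 0.81 + 0.81) = 1
  ((¬P → ¬P) ∧ R) = min(1, 0.05) = 0.05
  (((¬Q ∨ (¬R ∨ P)) ∧ (P ∨ ¬Q)) ∧ ((¬P → ¬P) ∧ R)) = min(0.19, 0.05) = 0.05
  ¬(((¬Q ∨ (¬R ∨ P)) ∧ (P ∨ ¬Q)) ∧ ((¬P → ¬P) ∧ R)): Łukasiewicz ¬ gives 1 − 0.05 = 0.95
  Łukasiewicz value = 0.95
Difference: 0 − 0.95 = -0.95

-0.95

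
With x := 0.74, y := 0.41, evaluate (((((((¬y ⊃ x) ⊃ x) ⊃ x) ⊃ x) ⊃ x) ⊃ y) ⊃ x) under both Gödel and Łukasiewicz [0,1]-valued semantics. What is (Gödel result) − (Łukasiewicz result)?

0.00

Gödel evaluation:
  ¬y: Gödel ¬ of 0.41 = 0 (operand ≠ 0)
  (¬y ⊃ x): 0 ≤ 0.74, so result = 1
  ((¬y ⊃ x) ⊃ x): 1 > 0.74, so result = 0.74
  (((¬y ⊃ x) ⊃ x) ⊃ x): 0.74 ≤ 0.74, so result = 1
  ((((¬y ⊃ x) ⊃ x) ⊃ x) ⊃ x): 1 > 0.74, so result = 0.74
  (((((¬y ⊃ x) ⊃ x) ⊃ x) ⊃ x) ⊃ x): 0.74 ≤ 0.74, so result = 1
  ((((((¬y ⊃ x) ⊃ x) ⊃ x) ⊃ x) ⊃ x) ⊃ y): 1 > 0.41, so result = 0.41
  (((((((¬y ⊃ x) ⊃ x) ⊃ x) ⊃ x) ⊃ x) ⊃ y) ⊃ x): 0.41 ≤ 0.74, so result = 1
  Gödel value = 1
Łukasiewicz evaluation:
  ¬y: Łukasiewicz ¬ gives 1 − 0.41 = 0.59
  (¬y ⊃ x): min(1, 1 − 0.59 + 0.74) = 1
  ((¬y ⊃ x) ⊃ x): min(1, 1 − 1 + 0.74) = 0.74
  (((¬y ⊃ x) ⊃ x) ⊃ x): min(1, 1 − 0.74 + 0.74) = 1
  ((((¬y ⊃ x) ⊃ x) ⊃ x) ⊃ x): min(1, 1 − 1 + 0.74) = 0.74
  (((((¬y ⊃ x) ⊃ x) ⊃ x) ⊃ x) ⊃ x): min(1, 1 − 0.74 + 0.74) = 1
  ((((((¬y ⊃ x) ⊃ x) ⊃ x) ⊃ x) ⊃ x) ⊃ y): min(1, 1 − 1 + 0.41) = 0.41
  (((((((¬y ⊃ x) ⊃ x) ⊃ x) ⊃ x) ⊃ x) ⊃ y) ⊃ x): min(1, 1 − 0.41 + 0.74) = 1
  Łukasiewicz value = 1
Difference: 1 − 1 = 0.00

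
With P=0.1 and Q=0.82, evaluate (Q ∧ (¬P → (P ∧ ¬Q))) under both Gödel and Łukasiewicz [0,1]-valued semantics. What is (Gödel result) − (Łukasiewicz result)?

0.62

Gödel evaluation:
  ¬P: Gödel ¬ of 0.1 = 0 (operand ≠ 0)
  ¬Q: Gödel ¬ of 0.82 = 0 (operand ≠ 0)
  (P ∧ ¬Q) = min(0.1, 0) = 0
  (¬P → (P ∧ ¬Q)): 0 ≤ 0, so result = 1
  (Q ∧ (¬P → (P ∧ ¬Q))) = min(0.82, 1) = 0.82
  Gödel value = 0.82
Łukasiewicz evaluation:
  ¬P: Łukasiewicz ¬ gives 1 − 0.1 = 0.9
  ¬Q: Łukasiewicz ¬ gives 1 − 0.82 = 0.18
  (P ∧ ¬Q) = min(0.1, 0.18) = 0.1
  (¬P → (P ∧ ¬Q)): min(1, 1 − 0.9 + 0.1) = 0.2
  (Q ∧ (¬P → (P ∧ ¬Q))) = min(0.82, 0.2) = 0.2
  Łukasiewicz value = 0.2
Difference: 0.82 − 0.2 = 0.62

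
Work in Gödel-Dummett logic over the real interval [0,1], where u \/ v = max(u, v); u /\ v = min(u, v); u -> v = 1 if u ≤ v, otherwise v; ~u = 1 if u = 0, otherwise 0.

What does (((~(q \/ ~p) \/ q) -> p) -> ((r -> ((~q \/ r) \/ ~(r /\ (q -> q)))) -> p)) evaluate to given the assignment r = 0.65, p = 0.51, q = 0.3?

~p: Gödel ¬ of 0.51 = 0 (operand ≠ 0)
(q \/ ~p) = max(0.3, 0) = 0.3
~(q \/ ~p): Gödel ¬ of 0.3 = 0 (operand ≠ 0)
(~(q \/ ~p) \/ q) = max(0, 0.3) = 0.3
((~(q \/ ~p) \/ q) -> p): 0.3 ≤ 0.51, so result = 1
~q: Gödel ¬ of 0.3 = 0 (operand ≠ 0)
(~q \/ r) = max(0, 0.65) = 0.65
(q -> q): 0.3 ≤ 0.3, so result = 1
(r /\ (q -> q)) = min(0.65, 1) = 0.65
~(r /\ (q -> q)): Gödel ¬ of 0.65 = 0 (operand ≠ 0)
((~q \/ r) \/ ~(r /\ (q -> q))) = max(0.65, 0) = 0.65
(r -> ((~q \/ r) \/ ~(r /\ (q -> q)))): 0.65 ≤ 0.65, so result = 1
((r -> ((~q \/ r) \/ ~(r /\ (q -> q)))) -> p): 1 > 0.51, so result = 0.51
(((~(q \/ ~p) \/ q) -> p) -> ((r -> ((~q \/ r) \/ ~(r /\ (q -> q)))) -> p)): 1 > 0.51, so result = 0.51

0.51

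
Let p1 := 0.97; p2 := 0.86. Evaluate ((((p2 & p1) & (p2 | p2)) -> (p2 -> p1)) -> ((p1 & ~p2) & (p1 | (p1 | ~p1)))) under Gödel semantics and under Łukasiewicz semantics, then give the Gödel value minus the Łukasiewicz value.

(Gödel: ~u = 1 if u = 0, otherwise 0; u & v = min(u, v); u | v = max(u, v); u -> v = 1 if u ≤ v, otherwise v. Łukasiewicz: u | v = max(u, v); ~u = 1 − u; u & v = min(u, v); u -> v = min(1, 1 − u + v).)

-0.14

Gödel evaluation:
  (p2 & p1) = min(0.86, 0.97) = 0.86
  (p2 | p2) = max(0.86, 0.86) = 0.86
  ((p2 & p1) & (p2 | p2)) = min(0.86, 0.86) = 0.86
  (p2 -> p1): 0.86 ≤ 0.97, so result = 1
  (((p2 & p1) & (p2 | p2)) -> (p2 -> p1)): 0.86 ≤ 1, so result = 1
  ~p2: Gödel ¬ of 0.86 = 0 (operand ≠ 0)
  (p1 & ~p2) = min(0.97, 0) = 0
  ~p1: Gödel ¬ of 0.97 = 0 (operand ≠ 0)
  (p1 | ~p1) = max(0.97, 0) = 0.97
  (p1 | (p1 | ~p1)) = max(0.97, 0.97) = 0.97
  ((p1 & ~p2) & (p1 | (p1 | ~p1))) = min(0, 0.97) = 0
  ((((p2 & p1) & (p2 | p2)) -> (p2 -> p1)) -> ((p1 & ~p2) & (p1 | (p1 | ~p1)))): 1 > 0, so result = 0
  Gödel value = 0
Łukasiewicz evaluation:
  (p2 & p1) = min(0.86, 0.97) = 0.86
  (p2 | p2) = max(0.86, 0.86) = 0.86
  ((p2 & p1) & (p2 | p2)) = min(0.86, 0.86) = 0.86
  (p2 -> p1): min(1, 1 − 0.86 + 0.97) = 1
  (((p2 & p1) & (p2 | p2)) -> (p2 -> p1)): min(1, 1 − 0.86 + 1) = 1
  ~p2: Łukasiewicz ¬ gives 1 − 0.86 = 0.14
  (p1 & ~p2) = min(0.97, 0.14) = 0.14
  ~p1: Łukasiewicz ¬ gives 1 − 0.97 = 0.03
  (p1 | ~p1) = max(0.97, 0.03) = 0.97
  (p1 | (p1 | ~p1)) = max(0.97, 0.97) = 0.97
  ((p1 & ~p2) & (p1 | (p1 | ~p1))) = min(0.14, 0.97) = 0.14
  ((((p2 & p1) & (p2 | p2)) -> (p2 -> p1)) -> ((p1 & ~p2) & (p1 | (p1 | ~p1)))): min(1, 1 − 1 + 0.14) = 0.14
  Łukasiewicz value = 0.14
Difference: 0 − 0.14 = -0.14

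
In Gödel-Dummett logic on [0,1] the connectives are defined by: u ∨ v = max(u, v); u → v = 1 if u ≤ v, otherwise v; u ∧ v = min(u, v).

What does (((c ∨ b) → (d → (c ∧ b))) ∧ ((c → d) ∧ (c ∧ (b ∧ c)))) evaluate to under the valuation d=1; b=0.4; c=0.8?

(c ∨ b) = max(0.8, 0.4) = 0.8
(c ∧ b) = min(0.8, 0.4) = 0.4
(d → (c ∧ b)): 1 > 0.4, so result = 0.4
((c ∨ b) → (d → (c ∧ b))): 0.8 > 0.4, so result = 0.4
(c → d): 0.8 ≤ 1, so result = 1
(b ∧ c) = min(0.4, 0.8) = 0.4
(c ∧ (b ∧ c)) = min(0.8, 0.4) = 0.4
((c → d) ∧ (c ∧ (b ∧ c))) = min(1, 0.4) = 0.4
(((c ∨ b) → (d → (c ∧ b))) ∧ ((c → d) ∧ (c ∧ (b ∧ c)))) = min(0.4, 0.4) = 0.4

0.40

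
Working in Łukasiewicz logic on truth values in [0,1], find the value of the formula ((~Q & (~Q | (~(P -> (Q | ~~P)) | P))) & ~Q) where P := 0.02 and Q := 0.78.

~Q: Łukasiewicz ¬ gives 1 − 0.78 = 0.22
~Q: Łukasiewicz ¬ gives 1 − 0.78 = 0.22
~P: Łukasiewicz ¬ gives 1 − 0.02 = 0.98
~~P: Łukasiewicz ¬ gives 1 − 0.98 = 0.02
(Q | ~~P) = max(0.78, 0.02) = 0.78
(P -> (Q | ~~P)): min(1, 1 − 0.02 + 0.78) = 1
~(P -> (Q | ~~P)): Łukasiewicz ¬ gives 1 − 1 = 0
(~(P -> (Q | ~~P)) | P) = max(0, 0.02) = 0.02
(~Q | (~(P -> (Q | ~~P)) | P)) = max(0.22, 0.02) = 0.22
(~Q & (~Q | (~(P -> (Q | ~~P)) | P))) = min(0.22, 0.22) = 0.22
~Q: Łukasiewicz ¬ gives 1 − 0.78 = 0.22
((~Q & (~Q | (~(P -> (Q | ~~P)) | P))) & ~Q) = min(0.22, 0.22) = 0.22

0.22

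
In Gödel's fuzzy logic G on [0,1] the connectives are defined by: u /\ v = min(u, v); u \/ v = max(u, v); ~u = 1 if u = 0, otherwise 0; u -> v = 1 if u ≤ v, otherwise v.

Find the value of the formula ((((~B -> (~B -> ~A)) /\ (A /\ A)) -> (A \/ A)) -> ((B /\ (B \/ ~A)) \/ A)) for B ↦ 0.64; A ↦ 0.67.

~B: Gödel ¬ of 0.64 = 0 (operand ≠ 0)
~B: Gödel ¬ of 0.64 = 0 (operand ≠ 0)
~A: Gödel ¬ of 0.67 = 0 (operand ≠ 0)
(~B -> ~A): 0 ≤ 0, so result = 1
(~B -> (~B -> ~A)): 0 ≤ 1, so result = 1
(A /\ A) = min(0.67, 0.67) = 0.67
((~B -> (~B -> ~A)) /\ (A /\ A)) = min(1, 0.67) = 0.67
(A \/ A) = max(0.67, 0.67) = 0.67
(((~B -> (~B -> ~A)) /\ (A /\ A)) -> (A \/ A)): 0.67 ≤ 0.67, so result = 1
~A: Gödel ¬ of 0.67 = 0 (operand ≠ 0)
(B \/ ~A) = max(0.64, 0) = 0.64
(B /\ (B \/ ~A)) = min(0.64, 0.64) = 0.64
((B /\ (B \/ ~A)) \/ A) = max(0.64, 0.67) = 0.67
((((~B -> (~B -> ~A)) /\ (A /\ A)) -> (A \/ A)) -> ((B /\ (B \/ ~A)) \/ A)): 1 > 0.67, so result = 0.67

0.67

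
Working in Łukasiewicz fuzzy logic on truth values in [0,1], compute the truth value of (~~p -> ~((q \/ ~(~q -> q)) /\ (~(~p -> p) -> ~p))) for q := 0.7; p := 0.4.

~p: Łukasiewicz ¬ gives 1 − 0.4 = 0.6
~~p: Łukasiewicz ¬ gives 1 − 0.6 = 0.4
~q: Łukasiewicz ¬ gives 1 − 0.7 = 0.3
(~q -> q): min(1, 1 − 0.3 + 0.7) = 1
~(~q -> q): Łukasiewicz ¬ gives 1 − 1 = 0
(q \/ ~(~q -> q)) = max(0.7, 0) = 0.7
~p: Łukasiewicz ¬ gives 1 − 0.4 = 0.6
(~p -> p): min(1, 1 − 0.6 + 0.4) = 0.8
~(~p -> p): Łukasiewicz ¬ gives 1 − 0.8 = 0.2
~p: Łukasiewicz ¬ gives 1 − 0.4 = 0.6
(~(~p -> p) -> ~p): min(1, 1 − 0.2 + 0.6) = 1
((q \/ ~(~q -> q)) /\ (~(~p -> p) -> ~p)) = min(0.7, 1) = 0.7
~((q \/ ~(~q -> q)) /\ (~(~p -> p) -> ~p)): Łukasiewicz ¬ gives 1 − 0.7 = 0.3
(~~p -> ~((q \/ ~(~q -> q)) /\ (~(~p -> p) -> ~p))): min(1, 1 − 0.4 + 0.3) = 0.9

0.90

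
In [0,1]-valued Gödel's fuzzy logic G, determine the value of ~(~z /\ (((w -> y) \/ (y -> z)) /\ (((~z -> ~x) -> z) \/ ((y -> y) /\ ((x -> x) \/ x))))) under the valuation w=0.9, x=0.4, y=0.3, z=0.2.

1.00

~z: Gödel ¬ of 0.2 = 0 (operand ≠ 0)
(w -> y): 0.9 > 0.3, so result = 0.3
(y -> z): 0.3 > 0.2, so result = 0.2
((w -> y) \/ (y -> z)) = max(0.3, 0.2) = 0.3
~z: Gödel ¬ of 0.2 = 0 (operand ≠ 0)
~x: Gödel ¬ of 0.4 = 0 (operand ≠ 0)
(~z -> ~x): 0 ≤ 0, so result = 1
((~z -> ~x) -> z): 1 > 0.2, so result = 0.2
(y -> y): 0.3 ≤ 0.3, so result = 1
(x -> x): 0.4 ≤ 0.4, so result = 1
((x -> x) \/ x) = max(1, 0.4) = 1
((y -> y) /\ ((x -> x) \/ x)) = min(1, 1) = 1
(((~z -> ~x) -> z) \/ ((y -> y) /\ ((x -> x) \/ x))) = max(0.2, 1) = 1
(((w -> y) \/ (y -> z)) /\ (((~z -> ~x) -> z) \/ ((y -> y) /\ ((x -> x) \/ x)))) = min(0.3, 1) = 0.3
(~z /\ (((w -> y) \/ (y -> z)) /\ (((~z -> ~x) -> z) \/ ((y -> y) /\ ((x -> x) \/ x))))) = min(0, 0.3) = 0
~(~z /\ (((w -> y) \/ (y -> z)) /\ (((~z -> ~x) -> z) \/ ((y -> y) /\ ((x -> x) \/ x))))): Gödel ¬ of 0 = 1 (operand is 0)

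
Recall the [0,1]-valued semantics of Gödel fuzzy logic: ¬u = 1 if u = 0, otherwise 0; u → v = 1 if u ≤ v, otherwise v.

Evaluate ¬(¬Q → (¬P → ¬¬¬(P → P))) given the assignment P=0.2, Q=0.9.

0.00

¬Q: Gödel ¬ of 0.9 = 0 (operand ≠ 0)
¬P: Gödel ¬ of 0.2 = 0 (operand ≠ 0)
(P → P): 0.2 ≤ 0.2, so result = 1
¬(P → P): Gödel ¬ of 1 = 0 (operand ≠ 0)
¬¬(P → P): Gödel ¬ of 0 = 1 (operand is 0)
¬¬¬(P → P): Gödel ¬ of 1 = 0 (operand ≠ 0)
(¬P → ¬¬¬(P → P)): 0 ≤ 0, so result = 1
(¬Q → (¬P → ¬¬¬(P → P))): 0 ≤ 1, so result = 1
¬(¬Q → (¬P → ¬¬¬(P → P))): Gödel ¬ of 1 = 0 (operand ≠ 0)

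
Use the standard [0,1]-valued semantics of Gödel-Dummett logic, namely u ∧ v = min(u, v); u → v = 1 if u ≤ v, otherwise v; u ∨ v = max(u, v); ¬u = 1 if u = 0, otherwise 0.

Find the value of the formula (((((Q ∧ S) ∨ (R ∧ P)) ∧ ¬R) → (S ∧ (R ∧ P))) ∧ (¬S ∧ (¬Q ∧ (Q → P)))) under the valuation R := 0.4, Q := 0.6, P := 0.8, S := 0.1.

(Q ∧ S) = min(0.6, 0.1) = 0.1
(R ∧ P) = min(0.4, 0.8) = 0.4
((Q ∧ S) ∨ (R ∧ P)) = max(0.1, 0.4) = 0.4
¬R: Gödel ¬ of 0.4 = 0 (operand ≠ 0)
(((Q ∧ S) ∨ (R ∧ P)) ∧ ¬R) = min(0.4, 0) = 0
(R ∧ P) = min(0.4, 0.8) = 0.4
(S ∧ (R ∧ P)) = min(0.1, 0.4) = 0.1
((((Q ∧ S) ∨ (R ∧ P)) ∧ ¬R) → (S ∧ (R ∧ P))): 0 ≤ 0.1, so result = 1
¬S: Gödel ¬ of 0.1 = 0 (operand ≠ 0)
¬Q: Gödel ¬ of 0.6 = 0 (operand ≠ 0)
(Q → P): 0.6 ≤ 0.8, so result = 1
(¬Q ∧ (Q → P)) = min(0, 1) = 0
(¬S ∧ (¬Q ∧ (Q → P))) = min(0, 0) = 0
(((((Q ∧ S) ∨ (R ∧ P)) ∧ ¬R) → (S ∧ (R ∧ P))) ∧ (¬S ∧ (¬Q ∧ (Q → P)))) = min(1, 0) = 0

0.00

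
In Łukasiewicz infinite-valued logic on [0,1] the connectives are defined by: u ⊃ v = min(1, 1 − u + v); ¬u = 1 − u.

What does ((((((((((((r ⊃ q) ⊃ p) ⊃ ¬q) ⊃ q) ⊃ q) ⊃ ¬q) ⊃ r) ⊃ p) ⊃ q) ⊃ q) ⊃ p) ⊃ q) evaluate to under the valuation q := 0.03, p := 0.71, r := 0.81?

0.22

(r ⊃ q): min(1, 1 − 0.81 + 0.03) = 0.22
((r ⊃ q) ⊃ p): min(1, 1 − 0.22 + 0.71) = 1
¬q: Łukasiewicz ¬ gives 1 − 0.03 = 0.97
(((r ⊃ q) ⊃ p) ⊃ ¬q): min(1, 1 − 1 + 0.97) = 0.97
((((r ⊃ q) ⊃ p) ⊃ ¬q) ⊃ q): min(1, 1 − 0.97 + 0.03) = 0.06
(((((r ⊃ q) ⊃ p) ⊃ ¬q) ⊃ q) ⊃ q): min(1, 1 − 0.06 + 0.03) = 0.97
¬q: Łukasiewicz ¬ gives 1 − 0.03 = 0.97
((((((r ⊃ q) ⊃ p) ⊃ ¬q) ⊃ q) ⊃ q) ⊃ ¬q): min(1, 1 − 0.97 + 0.97) = 1
(((((((r ⊃ q) ⊃ p) ⊃ ¬q) ⊃ q) ⊃ q) ⊃ ¬q) ⊃ r): min(1, 1 − 1 + 0.81) = 0.81
((((((((r ⊃ q) ⊃ p) ⊃ ¬q) ⊃ q) ⊃ q) ⊃ ¬q) ⊃ r) ⊃ p): min(1, 1 − 0.81 + 0.71) = 0.9
(((((((((r ⊃ q) ⊃ p) ⊃ ¬q) ⊃ q) ⊃ q) ⊃ ¬q) ⊃ r) ⊃ p) ⊃ q): min(1, 1 − 0.9 + 0.03) = 0.13
((((((((((r ⊃ q) ⊃ p) ⊃ ¬q) ⊃ q) ⊃ q) ⊃ ¬q) ⊃ r) ⊃ p) ⊃ q) ⊃ q): min(1, 1 − 0.13 + 0.03) = 0.9
(((((((((((r ⊃ q) ⊃ p) ⊃ ¬q) ⊃ q) ⊃ q) ⊃ ¬q) ⊃ r) ⊃ p) ⊃ q) ⊃ q) ⊃ p): min(1, 1 − 0.9 + 0.71) = 0.81
((((((((((((r ⊃ q) ⊃ p) ⊃ ¬q) ⊃ q) ⊃ q) ⊃ ¬q) ⊃ r) ⊃ p) ⊃ q) ⊃ q) ⊃ p) ⊃ q): min(1, 1 − 0.81 + 0.03) = 0.22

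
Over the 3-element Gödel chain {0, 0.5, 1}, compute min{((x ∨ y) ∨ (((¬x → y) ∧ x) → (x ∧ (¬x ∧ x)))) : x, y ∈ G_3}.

0.50

The minimum is attained at x = 0.5, y = 0:
  (x ∨ y) = max(0.5, 0) = 0.5
  ¬x: Gödel ¬ of 0.5 = 0 (operand ≠ 0)
  (¬x → y): 0 ≤ 0, so result = 1
  ((¬x → y) ∧ x) = min(1, 0.5) = 0.5
  ¬x: Gödel ¬ of 0.5 = 0 (operand ≠ 0)
  (¬x ∧ x) = min(0, 0.5) = 0
  (x ∧ (¬x ∧ x)) = min(0.5, 0) = 0
  (((¬x → y) ∧ x) → (x ∧ (¬x ∧ x))): 0.5 > 0, so result = 0
  ((x ∨ y) ∨ (((¬x → y) ∧ x) → (x ∧ (¬x ∧ x)))) = max(0.5, 0) = 0.5
Checking all 9 assignments confirms none give a value below 0.50.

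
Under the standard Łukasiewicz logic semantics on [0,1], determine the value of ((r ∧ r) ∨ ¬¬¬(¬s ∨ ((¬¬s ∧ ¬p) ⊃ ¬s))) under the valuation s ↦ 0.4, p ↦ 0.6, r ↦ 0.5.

0.50

(r ∧ r) = min(0.5, 0.5) = 0.5
¬s: Łukasiewicz ¬ gives 1 − 0.4 = 0.6
¬s: Łukasiewicz ¬ gives 1 − 0.4 = 0.6
¬¬s: Łukasiewicz ¬ gives 1 − 0.6 = 0.4
¬p: Łukasiewicz ¬ gives 1 − 0.6 = 0.4
(¬¬s ∧ ¬p) = min(0.4, 0.4) = 0.4
¬s: Łukasiewicz ¬ gives 1 − 0.4 = 0.6
((¬¬s ∧ ¬p) ⊃ ¬s): min(1, 1 − 0.4 + 0.6) = 1
(¬s ∨ ((¬¬s ∧ ¬p) ⊃ ¬s)) = max(0.6, 1) = 1
¬(¬s ∨ ((¬¬s ∧ ¬p) ⊃ ¬s)): Łukasiewicz ¬ gives 1 − 1 = 0
¬¬(¬s ∨ ((¬¬s ∧ ¬p) ⊃ ¬s)): Łukasiewicz ¬ gives 1 − 0 = 1
¬¬¬(¬s ∨ ((¬¬s ∧ ¬p) ⊃ ¬s)): Łukasiewicz ¬ gives 1 − 1 = 0
((r ∧ r) ∨ ¬¬¬(¬s ∨ ((¬¬s ∧ ¬p) ⊃ ¬s))) = max(0.5, 0) = 0.5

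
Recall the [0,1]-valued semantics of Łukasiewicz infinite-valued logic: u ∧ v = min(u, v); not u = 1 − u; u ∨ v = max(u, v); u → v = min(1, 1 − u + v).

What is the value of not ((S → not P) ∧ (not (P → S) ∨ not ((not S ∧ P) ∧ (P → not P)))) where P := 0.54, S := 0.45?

not P: Łukasiewicz ¬ gives 1 − 0.54 = 0.46
(S → not P): min(1, 1 − 0.45 + 0.46) = 1
(P → S): min(1, 1 − 0.54 + 0.45) = 0.91
not (P → S): Łukasiewicz ¬ gives 1 − 0.91 = 0.09
not S: Łukasiewicz ¬ gives 1 − 0.45 = 0.55
(not S ∧ P) = min(0.55, 0.54) = 0.54
not P: Łukasiewicz ¬ gives 1 − 0.54 = 0.46
(P → not P): min(1, 1 − 0.54 + 0.46) = 0.92
((not S ∧ P) ∧ (P → not P)) = min(0.54, 0.92) = 0.54
not ((not S ∧ P) ∧ (P → not P)): Łukasiewicz ¬ gives 1 − 0.54 = 0.46
(not (P → S) ∨ not ((not S ∧ P) ∧ (P → not P))) = max(0.09, 0.46) = 0.46
((S → not P) ∧ (not (P → S) ∨ not ((not S ∧ P) ∧ (P → not P)))) = min(1, 0.46) = 0.46
not ((S → not P) ∧ (not (P → S) ∨ not ((not S ∧ P) ∧ (P → not P)))): Łukasiewicz ¬ gives 1 − 0.46 = 0.54

0.54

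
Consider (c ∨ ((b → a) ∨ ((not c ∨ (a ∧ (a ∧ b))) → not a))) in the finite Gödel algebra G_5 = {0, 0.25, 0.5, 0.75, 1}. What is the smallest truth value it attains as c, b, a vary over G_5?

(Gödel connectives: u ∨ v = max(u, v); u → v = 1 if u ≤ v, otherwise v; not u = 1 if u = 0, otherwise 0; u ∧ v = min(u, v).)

0.25

The minimum is attained at c = 0, b = 0.5, a = 0.25:
  (b → a): 0.5 > 0.25, so result = 0.25
  not c: Gödel ¬ of 0 = 1 (operand is 0)
  (a ∧ b) = min(0.25, 0.5) = 0.25
  (a ∧ (a ∧ b)) = min(0.25, 0.25) = 0.25
  (not c ∨ (a ∧ (a ∧ b))) = max(1, 0.25) = 1
  not a: Gödel ¬ of 0.25 = 0 (operand ≠ 0)
  ((not c ∨ (a ∧ (a ∧ b))) → not a): 1 > 0, so result = 0
  ((b → a) ∨ ((not c ∨ (a ∧ (a ∧ b))) → not a)) = max(0.25, 0) = 0.25
  (c ∨ ((b → a) ∨ ((not c ∨ (a ∧ (a ∧ b))) → not a))) = max(0, 0.25) = 0.25
Checking all 125 assignments confirms none give a value below 0.25.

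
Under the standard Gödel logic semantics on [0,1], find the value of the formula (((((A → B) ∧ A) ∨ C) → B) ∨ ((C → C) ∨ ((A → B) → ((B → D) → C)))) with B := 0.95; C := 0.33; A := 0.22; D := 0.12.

(A → B): 0.22 ≤ 0.95, so result = 1
((A → B) ∧ A) = min(1, 0.22) = 0.22
(((A → B) ∧ A) ∨ C) = max(0.22, 0.33) = 0.33
((((A → B) ∧ A) ∨ C) → B): 0.33 ≤ 0.95, so result = 1
(C → C): 0.33 ≤ 0.33, so result = 1
(A → B): 0.22 ≤ 0.95, so result = 1
(B → D): 0.95 > 0.12, so result = 0.12
((B → D) → C): 0.12 ≤ 0.33, so result = 1
((A → B) → ((B → D) → C)): 1 ≤ 1, so result = 1
((C → C) ∨ ((A → B) → ((B → D) → C))) = max(1, 1) = 1
(((((A → B) ∧ A) ∨ C) → B) ∨ ((C → C) ∨ ((A → B) → ((B → D) → C)))) = max(1, 1) = 1

1.00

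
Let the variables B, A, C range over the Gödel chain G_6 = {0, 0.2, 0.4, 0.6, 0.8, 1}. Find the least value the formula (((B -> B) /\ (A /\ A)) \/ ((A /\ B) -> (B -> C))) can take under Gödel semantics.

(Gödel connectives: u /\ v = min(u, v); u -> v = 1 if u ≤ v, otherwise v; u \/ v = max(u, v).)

0.20

The minimum is attained at B = 0.2, A = 0.2, C = 0:
  (B -> B): 0.2 ≤ 0.2, so result = 1
  (A /\ A) = min(0.2, 0.2) = 0.2
  ((B -> B) /\ (A /\ A)) = min(1, 0.2) = 0.2
  (A /\ B) = min(0.2, 0.2) = 0.2
  (B -> C): 0.2 > 0, so result = 0
  ((A /\ B) -> (B -> C)): 0.2 > 0, so result = 0
  (((B -> B) /\ (A /\ A)) \/ ((A /\ B) -> (B -> C))) = max(0.2, 0) = 0.2
Checking all 216 assignments confirms none give a value below 0.20.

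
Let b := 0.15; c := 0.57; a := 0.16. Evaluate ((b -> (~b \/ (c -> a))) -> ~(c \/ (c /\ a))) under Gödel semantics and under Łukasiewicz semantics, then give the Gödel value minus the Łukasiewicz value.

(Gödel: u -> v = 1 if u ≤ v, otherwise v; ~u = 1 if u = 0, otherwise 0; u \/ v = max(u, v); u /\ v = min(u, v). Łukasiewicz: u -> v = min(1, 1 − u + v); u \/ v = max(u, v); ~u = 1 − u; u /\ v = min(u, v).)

-0.43

Gödel evaluation:
  ~b: Gödel ¬ of 0.15 = 0 (operand ≠ 0)
  (c -> a): 0.57 > 0.16, so result = 0.16
  (~b \/ (c -> a)) = max(0, 0.16) = 0.16
  (b -> (~b \/ (c -> a))): 0.15 ≤ 0.16, so result = 1
  (c /\ a) = min(0.57, 0.16) = 0.16
  (c \/ (c /\ a)) = max(0.57, 0.16) = 0.57
  ~(c \/ (c /\ a)): Gödel ¬ of 0.57 = 0 (operand ≠ 0)
  ((b -> (~b \/ (c -> a))) -> ~(c \/ (c /\ a))): 1 > 0, so result = 0
  Gödel value = 0
Łukasiewicz evaluation:
  ~b: Łukasiewicz ¬ gives 1 − 0.15 = 0.85
  (c -> a): min(1, 1 − 0.57 + 0.16) = 0.59
  (~b \/ (c -> a)) = max(0.85, 0.59) = 0.85
  (b -> (~b \/ (c -> a))): min(1, 1 − 0.15 + 0.85) = 1
  (c /\ a) = min(0.57, 0.16) = 0.16
  (c \/ (c /\ a)) = max(0.57, 0.16) = 0.57
  ~(c \/ (c /\ a)): Łukasiewicz ¬ gives 1 − 0.57 = 0.43
  ((b -> (~b \/ (c -> a))) -> ~(c \/ (c /\ a))): min(1, 1 − 1 + 0.43) = 0.43
  Łukasiewicz value = 0.43
Difference: 0 − 0.43 = -0.43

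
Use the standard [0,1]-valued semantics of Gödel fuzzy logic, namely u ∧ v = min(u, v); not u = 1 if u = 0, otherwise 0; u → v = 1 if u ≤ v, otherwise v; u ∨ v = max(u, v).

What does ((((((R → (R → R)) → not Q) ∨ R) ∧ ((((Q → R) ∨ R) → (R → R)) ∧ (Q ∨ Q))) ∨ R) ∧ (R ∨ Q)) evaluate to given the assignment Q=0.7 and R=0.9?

0.90

(R → R): 0.9 ≤ 0.9, so result = 1
(R → (R → R)): 0.9 ≤ 1, so result = 1
not Q: Gödel ¬ of 0.7 = 0 (operand ≠ 0)
((R → (R → R)) → not Q): 1 > 0, so result = 0
(((R → (R → R)) → not Q) ∨ R) = max(0, 0.9) = 0.9
(Q → R): 0.7 ≤ 0.9, so result = 1
((Q → R) ∨ R) = max(1, 0.9) = 1
(R → R): 0.9 ≤ 0.9, so result = 1
(((Q → R) ∨ R) → (R → R)): 1 ≤ 1, so result = 1
(Q ∨ Q) = max(0.7, 0.7) = 0.7
((((Q → R) ∨ R) → (R → R)) ∧ (Q ∨ Q)) = min(1, 0.7) = 0.7
((((R → (R → R)) → not Q) ∨ R) ∧ ((((Q → R) ∨ R) → (R → R)) ∧ (Q ∨ Q))) = min(0.9, 0.7) = 0.7
(((((R → (R → R)) → not Q) ∨ R) ∧ ((((Q → R) ∨ R) → (R → R)) ∧ (Q ∨ Q))) ∨ R) = max(0.7, 0.9) = 0.9
(R ∨ Q) = max(0.9, 0.7) = 0.9
((((((R → (R → R)) → not Q) ∨ R) ∧ ((((Q → R) ∨ R) → (R → R)) ∧ (Q ∨ Q))) ∨ R) ∧ (R ∨ Q)) = min(0.9, 0.9) = 0.9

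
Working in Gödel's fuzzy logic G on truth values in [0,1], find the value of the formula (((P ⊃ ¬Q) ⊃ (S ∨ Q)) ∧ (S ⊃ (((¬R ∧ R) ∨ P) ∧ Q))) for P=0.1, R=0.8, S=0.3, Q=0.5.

¬Q: Gödel ¬ of 0.5 = 0 (operand ≠ 0)
(P ⊃ ¬Q): 0.1 > 0, so result = 0
(S ∨ Q) = max(0.3, 0.5) = 0.5
((P ⊃ ¬Q) ⊃ (S ∨ Q)): 0 ≤ 0.5, so result = 1
¬R: Gödel ¬ of 0.8 = 0 (operand ≠ 0)
(¬R ∧ R) = min(0, 0.8) = 0
((¬R ∧ R) ∨ P) = max(0, 0.1) = 0.1
(((¬R ∧ R) ∨ P) ∧ Q) = min(0.1, 0.5) = 0.1
(S ⊃ (((¬R ∧ R) ∨ P) ∧ Q)): 0.3 > 0.1, so result = 0.1
(((P ⊃ ¬Q) ⊃ (S ∨ Q)) ∧ (S ⊃ (((¬R ∧ R) ∨ P) ∧ Q))) = min(1, 0.1) = 0.1

0.10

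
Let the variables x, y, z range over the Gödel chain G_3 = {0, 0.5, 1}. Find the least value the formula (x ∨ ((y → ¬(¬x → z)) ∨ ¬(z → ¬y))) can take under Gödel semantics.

The minimum is attained at x = 0.5, y = 0.5, z = 0:
  ¬x: Gödel ¬ of 0.5 = 0 (operand ≠ 0)
  (¬x → z): 0 ≤ 0, so result = 1
  ¬(¬x → z): Gödel ¬ of 1 = 0 (operand ≠ 0)
  (y → ¬(¬x → z)): 0.5 > 0, so result = 0
  ¬y: Gödel ¬ of 0.5 = 0 (operand ≠ 0)
  (z → ¬y): 0 ≤ 0, so result = 1
  ¬(z → ¬y): Gödel ¬ of 1 = 0 (operand ≠ 0)
  ((y → ¬(¬x → z)) ∨ ¬(z → ¬y)) = max(0, 0) = 0
  (x ∨ ((y → ¬(¬x → z)) ∨ ¬(z → ¬y))) = max(0.5, 0) = 0.5
Checking all 27 assignments confirms none give a value below 0.50.

0.50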